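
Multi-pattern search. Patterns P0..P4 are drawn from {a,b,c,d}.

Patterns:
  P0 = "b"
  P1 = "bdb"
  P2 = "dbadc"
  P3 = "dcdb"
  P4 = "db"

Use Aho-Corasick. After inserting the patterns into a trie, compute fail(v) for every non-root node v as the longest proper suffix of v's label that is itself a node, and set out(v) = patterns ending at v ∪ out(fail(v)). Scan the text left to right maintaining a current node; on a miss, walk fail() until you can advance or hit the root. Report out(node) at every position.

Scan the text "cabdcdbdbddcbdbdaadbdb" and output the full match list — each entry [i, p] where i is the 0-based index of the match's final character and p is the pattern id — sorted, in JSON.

Build:
Trie (insert patterns):
  0='ε' goto b→1 d→4
  1='b' goto d→2  [P0 ends]
  2='bd' goto b→3
  3='bdb' goto ·  [P1 ends]
  4='d' goto b→5 c→9
  5='db' goto a→6  [P4 ends]
  6='dba' goto d→7
  7='dbad' goto c→8
  8='dbadc' goto ·  [P2 ends]
  9='dc' goto d→10
  10='dcd' goto b→11
  11='dcdb' goto ·  [P3 ends]

Failure links (BFS by depth):
  n1('b'): parent n0 fail=0; on 'b' 0 → fail=0;  out {0}∪∅={0}
  n4('d'): parent n0 fail=0; on 'd' 0 → fail=0;  out ∅∪∅=∅
  n2('bd'): parent n1 fail=0; on 'd' 0 → fail=4;  out ∅∪∅=∅
  n5('db'): parent n4 fail=0; on 'b' 0 → fail=1;  out {4}∪{0}={0,4}
  n9('dc'): parent n4 fail=0; on 'c' 0 → fail=0;  out ∅∪∅=∅
  n3('bdb'): parent n2 fail=4; on 'b' 4 → fail=5;  out {1}∪{0,4}={0,1,4}
  n6('dba'): parent n5 fail=1; on 'a' 1→0 → fail=0;  out ∅∪∅=∅
  n10('dcd'): parent n9 fail=0; on 'd' 0 → fail=4;  out ∅∪∅=∅
  n7('dbad'): parent n6 fail=0; on 'd' 0 → fail=4;  out ∅∪∅=∅
  n11('dcdb'): parent n10 fail=4; on 'b' 4 → fail=5;  out {3}∪{0,4}={0,3,4}
  n8('dbadc'): parent n7 fail=4; on 'c' 4 → fail=9;  out {2}∪∅={2}

Scan:
i=0 'c': node 0→0
i=1 'a': node 0→0
i=2 'b': node 0→1  emit P0@[2:2]
i=3 'd': node 1→2
i=4 'c': node 2→9 ·f
i=5 'd': node 9→10
i=6 'b': node 10→11  emit P0@[6:6],P3@[3:6],P4@[5:6]
i=7 'd': node 11→2 ·f
i=8 'b': node 2→3  emit P0@[8:8],P1@[6:8],P4@[7:8]
i=9 'd': node 3→2 ·f
i=10 'd': node 2→4 ·f
i=11 'c': node 4→9
i=12 'b': node 9→1 ·f  emit P0@[12:12]
i=13 'd': node 1→2
i=14 'b': node 2→3  emit P0@[14:14],P1@[12:14],P4@[13:14]
i=15 'd': node 3→2 ·f
i=16 'a': node 2→0 ·f
i=17 'a': node 0→0
i=18 'd': node 0→4
i=19 'b': node 4→5  emit P0@[19:19],P4@[18:19]
i=20 'd': node 5→2 ·f
i=21 'b': node 2→3  emit P0@[21:21],P1@[19:21],P4@[20:21]

All matches (sorted): [[2,0],[6,0],[6,3],[6,4],[8,0],[8,1],[8,4],[12,0],[14,0],[14,1],[14,4],[19,0],[19,4],[21,0],[21,1],[21,4]]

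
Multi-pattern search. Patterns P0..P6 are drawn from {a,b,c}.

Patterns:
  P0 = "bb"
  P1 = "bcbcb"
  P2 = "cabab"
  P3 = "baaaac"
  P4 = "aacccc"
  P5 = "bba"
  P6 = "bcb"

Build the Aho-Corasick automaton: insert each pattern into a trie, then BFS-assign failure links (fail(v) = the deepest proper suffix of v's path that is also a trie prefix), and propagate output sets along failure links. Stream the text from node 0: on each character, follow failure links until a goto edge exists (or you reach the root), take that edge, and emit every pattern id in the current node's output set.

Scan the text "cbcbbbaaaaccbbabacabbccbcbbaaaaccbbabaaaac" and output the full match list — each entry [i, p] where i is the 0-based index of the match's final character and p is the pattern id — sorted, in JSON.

Construct AC machine:
Trie nodes:
  0='ε' goto a→17 b→1 c→7
  1='b' goto a→12 b→2 c→3
  2='bb' goto a→23  [P0 ends]
  3='bc' goto b→4
  4='bcb' goto c→5  [P6 ends]
  5='bcbc' goto b→6
  6='bcbcb' goto ·  [P1 ends]
  7='c' goto a→8
  8='ca' goto b→9
  9='cab' goto a→10
  10='caba' goto b→11
  11='cabab' goto ·  [P2 ends]
  12='ba' goto a→13
  13='baa' goto a→14
  14='baaa' goto a→15
  15='baaaa' goto c→16
  16='baaaac' goto ·  [P3 ends]
  17='a' goto a→18
  18='aa' goto c→19
  19='aac' goto c→20
  20='aacc' goto c→21
  21='aaccc' goto c→22
  22='aacccc' goto ·  [P4 ends]
  23='bba' goto ·  [P5 ends]

Failure links (BFS by depth):
  fail(1) 'b': from fail(0)=0 chase 'b': 0 ⇒ 0;  out=∅∪out(0)=∅
  fail(7) 'c': from fail(0)=0 chase 'c': 0 ⇒ 0;  out=∅∪out(0)=∅
  fail(17) 'a': from fail(0)=0 chase 'a': 0 ⇒ 0;  out=∅∪out(0)=∅
  fail(2) 'bb': from fail(1)=0 chase 'b': 0 ⇒ 1;  out={0}∪out(1)={0}
  fail(3) 'bc': from fail(1)=0 chase 'c': 0 ⇒ 7;  out=∅∪out(7)=∅
  fail(8) 'ca': from fail(7)=0 chase 'a': 0 ⇒ 17;  out=∅∪out(17)=∅
  fail(12) 'ba': from fail(1)=0 chase 'a': 0 ⇒ 17;  out=∅∪out(17)=∅
  fail(18) 'aa': from fail(17)=0 chase 'a': 0 ⇒ 17;  out=∅∪out(17)=∅
  fail(4) 'bcb': from fail(3)=7 chase 'b': 7→0 ⇒ 1;  out={6}∪out(1)={6}
  fail(9) 'cab': from fail(8)=17 chase 'b': 17→0 ⇒ 1;  out=∅∪out(1)=∅
  fail(13) 'baa': from fail(12)=17 chase 'a': 17 ⇒ 18;  out=∅∪out(18)=∅
  fail(19) 'aac': from fail(18)=17 chase 'c': 17→0 ⇒ 7;  out=∅∪out(7)=∅
  fail(23) 'bba': from fail(2)=1 chase 'a': 1 ⇒ 12;  out={5}∪out(12)={5}
  fail(5) 'bcbc': from fail(4)=1 chase 'c': 1 ⇒ 3;  out=∅∪out(3)=∅
  fail(10) 'caba': from fail(9)=1 chase 'a': 1 ⇒ 12;  out=∅∪out(12)=∅
  fail(14) 'baaa': from fail(13)=18 chase 'a': 18→17 ⇒ 18;  out=∅∪out(18)=∅
  fail(20) 'aacc': from fail(19)=7 chase 'c': 7→0 ⇒ 7;  out=∅∪out(7)=∅
  fail(6) 'bcbcb': from fail(5)=3 chase 'b': 3 ⇒ 4;  out={1}∪out(4)={1,6}
  fail(11) 'cabab': from fail(10)=12 chase 'b': 12→17→0 ⇒ 1;  out={2}∪out(1)={2}
  fail(15) 'baaaa': from fail(14)=18 chase 'a': 18→17 ⇒ 18;  out=∅∪out(18)=∅
  fail(21) 'aaccc': from fail(20)=7 chase 'c': 7→0 ⇒ 7;  out=∅∪out(7)=∅
  fail(16) 'baaaac': from fail(15)=18 chase 'c': 18 ⇒ 19;  out={3}∪out(19)={3}
  fail(22) 'aacccc': from fail(21)=7 chase 'c': 7→0 ⇒ 7;  out={4}∪out(7)={4}

Run:
[0] read 'c'  n0⇒n7
[1] read 'b'  n7⇒n1 (fail-walked)
[2] read 'c'  n1⇒n3
[3] read 'b'  n3⇒n4  emit P6@[1:3]
[4] read 'b'  n4⇒n2 (fail-walked)  emit P0@[3:4]
[5] read 'b'  n2⇒n2 (fail-walked)  emit P0@[4:5]
[6] read 'a'  n2⇒n23  emit P5@[4:6]
[7] read 'a'  n23⇒n13 (fail-walked)
[8] read 'a'  n13⇒n14
[9] read 'a'  n14⇒n15
[10] read 'c'  n15⇒n16  emit P3@[5:10]
[11] read 'c'  n16⇒n20 (fail-walked)
[12] read 'b'  n20⇒n1 (fail-walked)
[13] read 'b'  n1⇒n2  emit P0@[12:13]
[14] read 'a'  n2⇒n23  emit P5@[12:14]
[15] read 'b'  n23⇒n1 (fail-walked)
[16] read 'a'  n1⇒n12
[17] read 'c'  n12⇒n7 (fail-walked)
[18] read 'a'  n7⇒n8
[19] read 'b'  n8⇒n9
[20] read 'b'  n9⇒n2 (fail-walked)  emit P0@[19:20]
[21] read 'c'  n2⇒n3 (fail-walked)
[22] read 'c'  n3⇒n7 (fail-walked)
[23] read 'b'  n7⇒n1 (fail-walked)
[24] read 'c'  n1⇒n3
[25] read 'b'  n3⇒n4  emit P6@[23:25]
[26] read 'b'  n4⇒n2 (fail-walked)  emit P0@[25:26]
[27] read 'a'  n2⇒n23  emit P5@[25:27]
[28] read 'a'  n23⇒n13 (fail-walked)
[29] read 'a'  n13⇒n14
[30] read 'a'  n14⇒n15
[31] read 'c'  n15⇒n16  emit P3@[26:31]
[32] read 'c'  n16⇒n20 (fail-walked)
[33] read 'b'  n20⇒n1 (fail-walked)
[34] read 'b'  n1⇒n2  emit P0@[33:34]
[35] read 'a'  n2⇒n23  emit P5@[33:35]
[36] read 'b'  n23⇒n1 (fail-walked)
[37] read 'a'  n1⇒n12
[38] read 'a'  n12⇒n13
[39] read 'a'  n13⇒n14
[40] read 'a'  n14⇒n15
[41] read 'c'  n15⇒n16  emit P3@[36:41]

Result: [[3,6],[4,0],[5,0],[6,5],[10,3],[13,0],[14,5],[20,0],[25,6],[26,0],[27,5],[31,3],[34,0],[35,5],[41,3]]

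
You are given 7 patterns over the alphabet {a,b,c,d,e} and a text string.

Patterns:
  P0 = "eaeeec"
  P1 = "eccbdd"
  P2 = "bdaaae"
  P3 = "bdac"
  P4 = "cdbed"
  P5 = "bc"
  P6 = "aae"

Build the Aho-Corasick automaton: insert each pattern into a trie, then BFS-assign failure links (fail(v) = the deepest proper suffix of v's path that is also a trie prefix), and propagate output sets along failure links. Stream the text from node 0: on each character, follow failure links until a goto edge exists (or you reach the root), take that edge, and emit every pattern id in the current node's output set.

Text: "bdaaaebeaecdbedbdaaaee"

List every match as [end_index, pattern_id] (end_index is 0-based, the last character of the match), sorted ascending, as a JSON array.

Build:
Trie nodes:
  n0 'ε': a→25 b→12 c→19 e→1
  n1 'e': a→2 c→7
  n2 'ea': e→3
  n3 'eae': e→4
  n4 'eaee': e→5
  n5 'eaeee': c→6
  n6 'eaeeec': ·  [P0 ends]
  n7 'ec': c→8
  n8 'ecc': b→9
  n9 'eccb': d→10
  n10 'eccbd': d→11
  n11 'eccbdd': ·  [P1 ends]
  n12 'b': c→24 d→13
  n13 'bd': a→14
  n14 'bda': a→15 c→18
  n15 'bdaa': a→16
  n16 'bdaaa': e→17
  n17 'bdaaae': ·  [P2 ends]
  n18 'bdac': ·  [P3 ends]
  n19 'c': d→20
  n20 'cd': b→21
  n21 'cdb': e→22
  n22 'cdbe': d→23
  n23 'cdbed': ·  [P4 ends]
  n24 'bc': ·  [P5 ends]
  n25 'a': a→26
  n26 'aa': e→27
  n27 'aae': ·  [P6 ends]

BFS fail/out derivation:
  n1('e'): parent n0 fail=0; on 'e' 0 → fail=0;  out ∅∪∅=∅
  n12('b'): parent n0 fail=0; on 'b' 0 → fail=0;  out ∅∪∅=∅
  n19('c'): parent n0 fail=0; on 'c' 0 → fail=0;  out ∅∪∅=∅
  n25('a'): parent n0 fail=0; on 'a' 0 → fail=0;  out ∅∪∅=∅
  n2('ea'): parent n1 fail=0; on 'a' 0 → fail=25;  out ∅∪∅=∅
  n7('ec'): parent n1 fail=0; on 'c' 0 → fail=19;  out ∅∪∅=∅
  n13('bd'): parent n12 fail=0; on 'd' 0 → fail=0;  out ∅∪∅=∅
  n20('cd'): parent n19 fail=0; on 'd' 0 → fail=0;  out ∅∪∅=∅
  n24('bc'): parent n12 fail=0; on 'c' 0 → fail=19;  out {5}∪∅={5}
  n26('aa'): parent n25 fail=0; on 'a' 0 → fail=25;  out ∅∪∅=∅
  n3('eae'): parent n2 fail=25; on 'e' 25→0 → fail=1;  out ∅∪∅=∅
  n8('ecc'): parent n7 fail=19; on 'c' 19→0 → fail=19;  out ∅∪∅=∅
  n14('bda'): parent n13 fail=0; on 'a' 0 → fail=25;  out ∅∪∅=∅
  n21('cdb'): parent n20 fail=0; on 'b' 0 → fail=12;  out ∅∪∅=∅
  n27('aae'): parent n26 fail=25; on 'e' 25→0 → fail=1;  out {6}∪∅={6}
  n4('eaee'): parent n3 fail=1; on 'e' 1→0 → fail=1;  out ∅∪∅=∅
  n9('eccb'): parent n8 fail=19; on 'b' 19→0 → fail=12;  out ∅∪∅=∅
  n15('bdaa'): parent n14 fail=25; on 'a' 25 → fail=26;  out ∅∪∅=∅
  n18('bdac'): parent n14 fail=25; on 'c' 25→0 → fail=19;  out {3}∪∅={3}
  n22('cdbe'): parent n21 fail=12; on 'e' 12→0 → fail=1;  out ∅∪∅=∅
  n5('eaeee'): parent n4 fail=1; on 'e' 1→0 → fail=1;  out ∅∪∅=∅
  n10('eccbd'): parent n9 fail=12; on 'd' 12 → fail=13;  out ∅∪∅=∅
  n16('bdaaa'): parent n15 fail=26; on 'a' 26→25 → fail=26;  out ∅∪∅=∅
  n23('cdbed'): parent n22 fail=1; on 'd' 1→0 → fail=0;  out {4}∪∅={4}
  n6('eaeeec'): parent n5 fail=1; on 'c' 1 → fail=7;  out {0}∪∅={0}
  n11('eccbdd'): parent n10 fail=13; on 'd' 13→0 → fail=0;  out {1}∪∅={1}
  n17('bdaaae'): parent n16 fail=26; on 'e' 26 → fail=27;  out {2}∪{6}={2,6}

Text stream:
pos 0 'b': at 12
pos 1 'd': at 13
pos 2 'a': at 14
pos 3 'a': at 15
pos 4 'a': at 16
pos 5 'e': at 17  emit P2@[0:5],P6@[3:5]
pos 6 'b': at 12 (fail-walked)
pos 7 'e': at 1 (fail-walked)
pos 8 'a': at 2
pos 9 'e': at 3
pos 10 'c': at 7 (fail-walked)
pos 11 'd': at 20 (fail-walked)
pos 12 'b': at 21
pos 13 'e': at 22
pos 14 'd': at 23  emit P4@[10:14]
pos 15 'b': at 12 (fail-walked)
pos 16 'd': at 13
pos 17 'a': at 14
pos 18 'a': at 15
pos 19 'a': at 16
pos 20 'e': at 17  emit P2@[15:20],P6@[18:20]
pos 21 'e': at 1 (fail-walked)

Result: [[5,2],[5,6],[14,4],[20,2],[20,6]]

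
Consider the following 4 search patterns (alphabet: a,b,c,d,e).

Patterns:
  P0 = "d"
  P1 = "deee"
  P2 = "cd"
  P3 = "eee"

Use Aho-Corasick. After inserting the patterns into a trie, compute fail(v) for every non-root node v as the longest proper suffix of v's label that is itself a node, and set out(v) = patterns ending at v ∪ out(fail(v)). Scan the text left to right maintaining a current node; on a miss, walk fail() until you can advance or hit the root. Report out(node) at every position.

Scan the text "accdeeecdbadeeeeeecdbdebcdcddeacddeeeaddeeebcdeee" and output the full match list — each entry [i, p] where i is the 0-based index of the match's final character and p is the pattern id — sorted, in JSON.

Build automaton:
Trie (insert patterns):
  n0 'ε': c→5 d→1 e→7
  n1 'd': e→2  ←P0
  n2 'de': e→3
  n3 'dee': e→4
  n4 'deee': ·  ←P1
  n5 'c': d→6
  n6 'cd': ·  ←P2
  n7 'e': e→8
  n8 'ee': e→9
  n9 'eee': ·  ←P3

BFS fail/out derivation:
  n1('d'): parent n0 fail=0; on 'd' 0 → fail=0;  out {0}∪∅={0}
  n5('c'): parent n0 fail=0; on 'c' 0 → fail=0;  out ∅∪∅=∅
  n7('e'): parent n0 fail=0; on 'e' 0 → fail=0;  out ∅∪∅=∅
  n2('de'): parent n1 fail=0; on 'e' 0 → fail=7;  out ∅∪∅=∅
  n6('cd'): parent n5 fail=0; on 'd' 0 → fail=1;  out {2}∪{0}={0,2}
  n8('ee'): parent n7 fail=0; on 'e' 0 → fail=7;  out ∅∪∅=∅
  n3('dee'): parent n2 fail=7; on 'e' 7 → fail=8;  out ∅∪∅=∅
  n9('eee'): parent n8 fail=7; on 'e' 7 → fail=8;  out {3}∪∅={3}
  n4('deee'): parent n3 fail=8; on 'e' 8 → fail=9;  out {1}∪{3}={1,3}

Run:
pos 0 'a': at 0
pos 1 'c': at 5
pos 2 'c': at 5 ·f
pos 3 'd': at 6  → match P0@[3:3],P2@[2:3]
pos 4 'e': at 2 ·f
pos 5 'e': at 3
pos 6 'e': at 4  → match P1@[3:6],P3@[4:6]
pos 7 'c': at 5 ·f
pos 8 'd': at 6  → match P0@[8:8],P2@[7:8]
pos 9 'b': at 0 ·f
pos 10 'a': at 0
pos 11 'd': at 1  → match P0@[11:11]
pos 12 'e': at 2
pos 13 'e': at 3
pos 14 'e': at 4  → match P1@[11:14],P3@[12:14]
pos 15 'e': at 9 ·f  → match P3@[13:15]
pos 16 'e': at 9 ·f  → match P3@[14:16]
pos 17 'e': at 9 ·f  → match P3@[15:17]
pos 18 'c': at 5 ·f
pos 19 'd': at 6  → match P0@[19:19],P2@[18:19]
pos 20 'b': at 0 ·f
pos 21 'd': at 1  → match P0@[21:21]
pos 22 'e': at 2
pos 23 'b': at 0 ·f
pos 24 'c': at 5
pos 25 'd': at 6  → match P0@[25:25],P2@[24:25]
pos 26 'c': at 5 ·f
pos 27 'd': at 6  → match P0@[27:27],P2@[26:27]
pos 28 'd': at 1 ·f  → match P0@[28:28]
pos 29 'e': at 2
pos 30 'a': at 0 ·f
pos 31 'c': at 5
pos 32 'd': at 6  → match P0@[32:32],P2@[31:32]
pos 33 'd': at 1 ·f  → match P0@[33:33]
pos 34 'e': at 2
pos 35 'e': at 3
pos 36 'e': at 4  → match P1@[33:36],P3@[34:36]
pos 37 'a': at 0 ·f
pos 38 'd': at 1  → match P0@[38:38]
pos 39 'd': at 1 ·f  → match P0@[39:39]
pos 40 'e': at 2
pos 41 'e': at 3
pos 42 'e': at 4  → match P1@[39:42],P3@[40:42]
pos 43 'b': at 0 ·f
pos 44 'c': at 5
pos 45 'd': at 6  → match P0@[45:45],P2@[44:45]
pos 46 'e': at 2 ·f
pos 47 'e': at 3
pos 48 'e': at 4  → match P1@[45:48],P3@[46:48]

All matches (sorted): [[3,0],[3,2],[6,1],[6,3],[8,0],[8,2],[11,0],[14,1],[14,3],[15,3],[16,3],[17,3],[19,0],[19,2],[21,0],[25,0],[25,2],[27,0],[27,2],[28,0],[32,0],[32,2],[33,0],[36,1],[36,3],[38,0],[39,0],[42,1],[42,3],[45,0],[45,2],[48,1],[48,3]]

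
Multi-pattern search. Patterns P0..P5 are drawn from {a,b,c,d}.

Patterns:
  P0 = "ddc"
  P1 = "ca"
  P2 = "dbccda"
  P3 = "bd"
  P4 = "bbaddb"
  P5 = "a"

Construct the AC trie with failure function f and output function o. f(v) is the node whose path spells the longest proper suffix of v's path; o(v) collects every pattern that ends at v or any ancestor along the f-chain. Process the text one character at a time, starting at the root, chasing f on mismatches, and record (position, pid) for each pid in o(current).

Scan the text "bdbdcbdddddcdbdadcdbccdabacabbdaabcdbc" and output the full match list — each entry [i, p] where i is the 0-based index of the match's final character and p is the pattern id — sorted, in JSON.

Build:
Trie nodes:
  0='ε' goto a→18 b→11 c→4 d→1
  1='d' goto b→6 d→2
  2='dd' goto c→3
  3='ddc' goto ·  ←P0
  4='c' goto a→5
  5='ca' goto ·  ←P1
  6='db' goto c→7
  7='dbc' goto c→8
  8='dbcc' goto d→9
  9='dbccd' goto a→10
  10='dbccda' goto ·  ←P2
  11='b' goto b→13 d→12
  12='bd' goto ·  ←P3
  13='bb' goto a→14
  14='bba' goto d→15
  15='bbad' goto d→16
  16='bbadd' goto b→17
  17='bbaddb' goto ·  ←P4
  18='a' goto ·  ←P5

BFS fail/out derivation:
  fail(1) 'd': from fail(0)=0 chase 'd': 0 ⇒ 0;  out=∅∪out(0)=∅
  fail(4) 'c': from fail(0)=0 chase 'c': 0 ⇒ 0;  out=∅∪out(0)=∅
  fail(11) 'b': from fail(0)=0 chase 'b': 0 ⇒ 0;  out=∅∪out(0)=∅
  fail(18) 'a': from fail(0)=0 chase 'a': 0 ⇒ 0;  out={5}∪out(0)={5}
  fail(2) 'dd': from fail(1)=0 chase 'd': 0 ⇒ 1;  out=∅∪out(1)=∅
  fail(5) 'ca': from fail(4)=0 chase 'a': 0 ⇒ 18;  out={1}∪out(18)={1,5}
  fail(6) 'db': from fail(1)=0 chase 'b': 0 ⇒ 11;  out=∅∪out(11)=∅
  fail(12) 'bd': from fail(11)=0 chase 'd': 0 ⇒ 1;  out={3}∪out(1)={3}
  fail(13) 'bb': from fail(11)=0 chase 'b': 0 ⇒ 11;  out=∅∪out(11)=∅
  fail(3) 'ddc': from fail(2)=1 chase 'c': 1→0 ⇒ 4;  out={0}∪out(4)={0}
  fail(7) 'dbc': from fail(6)=11 chase 'c': 11→0 ⇒ 4;  out=∅∪out(4)=∅
  fail(14) 'bba': from fail(13)=11 chase 'a': 11→0 ⇒ 18;  out=∅∪out(18)={5}
  fail(8) 'dbcc': from fail(7)=4 chase 'c': 4→0 ⇒ 4;  out=∅∪out(4)=∅
  fail(15) 'bbad': from fail(14)=18 chase 'd': 18→0 ⇒ 1;  out=∅∪out(1)=∅
  fail(9) 'dbccd': from fail(8)=4 chase 'd': 4→0 ⇒ 1;  out=∅∪out(1)=∅
  fail(16) 'bbadd': from fail(15)=1 chase 'd': 1 ⇒ 2;  out=∅∪out(2)=∅
  fail(10) 'dbccda': from fail(9)=1 chase 'a': 1→0 ⇒ 18;  out={2}∪out(18)={2,5}
  fail(17) 'bbaddb': from fail(16)=2 chase 'b': 2→1 ⇒ 6;  out={4}∪out(6)={4}

Run:
[0] read 'b'  n0⇒n11
[1] read 'd'  n11⇒n12  ** P3@[0:1]
[2] read 'b'  n12⇒n6 (via fail)
[3] read 'd'  n6⇒n12 (via fail)  ** P3@[2:3]
[4] read 'c'  n12⇒n4 (via fail)
[5] read 'b'  n4⇒n11 (via fail)
[6] read 'd'  n11⇒n12  ** P3@[5:6]
[7] read 'd'  n12⇒n2 (via fail)
[8] read 'd'  n2⇒n2 (via fail)
[9] read 'd'  n2⇒n2 (via fail)
[10] read 'd'  n2⇒n2 (via fail)
[11] read 'c'  n2⇒n3  ** P0@[9:11]
[12] read 'd'  n3⇒n1 (via fail)
[13] read 'b'  n1⇒n6
[14] read 'd'  n6⇒n12 (via fail)  ** P3@[13:14]
[15] read 'a'  n12⇒n18 (via fail)  ** P5@[15:15]
[16] read 'd'  n18⇒n1 (via fail)
[17] read 'c'  n1⇒n4 (via fail)
[18] read 'd'  n4⇒n1 (via fail)
[19] read 'b'  n1⇒n6
[20] read 'c'  n6⇒n7
[21] read 'c'  n7⇒n8
[22] read 'd'  n8⇒n9
[23] read 'a'  n9⇒n10  ** P2@[18:23],P5@[23:23]
[24] read 'b'  n10⇒n11 (via fail)
[25] read 'a'  n11⇒n18 (via fail)  ** P5@[25:25]
[26] read 'c'  n18⇒n4 (via fail)
[27] read 'a'  n4⇒n5  ** P1@[26:27],P5@[27:27]
[28] read 'b'  n5⇒n11 (via fail)
[29] read 'b'  n11⇒n13
[30] read 'd'  n13⇒n12 (via fail)  ** P3@[29:30]
[31] read 'a'  n12⇒n18 (via fail)  ** P5@[31:31]
[32] read 'a'  n18⇒n18 (via fail)  ** P5@[32:32]
[33] read 'b'  n18⇒n11 (via fail)
[34] read 'c'  n11⇒n4 (via fail)
[35] read 'd'  n4⇒n1 (via fail)
[36] read 'b'  n1⇒n6
[37] read 'c'  n6⇒n7

Result: [[1,3],[3,3],[6,3],[11,0],[14,3],[15,5],[23,2],[23,5],[25,5],[27,1],[27,5],[30,3],[31,5],[32,5]]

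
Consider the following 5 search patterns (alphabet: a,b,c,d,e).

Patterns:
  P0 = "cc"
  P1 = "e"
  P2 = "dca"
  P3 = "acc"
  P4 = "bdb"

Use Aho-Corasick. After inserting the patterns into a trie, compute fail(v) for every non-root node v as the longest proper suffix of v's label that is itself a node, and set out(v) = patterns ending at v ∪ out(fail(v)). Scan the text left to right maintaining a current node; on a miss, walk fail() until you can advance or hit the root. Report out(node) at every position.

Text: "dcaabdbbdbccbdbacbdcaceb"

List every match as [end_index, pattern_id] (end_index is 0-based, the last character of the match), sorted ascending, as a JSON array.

Build automaton:
Trie nodes:
  n0 'ε': a→7 b→10 c→1 d→4 e→3
  n1 'c': c→2
  n2 'cc': ·  [P0 ends]
  n3 'e': ·  [P1 ends]
  n4 'd': c→5
  n5 'dc': a→6
  n6 'dca': ·  [P2 ends]
  n7 'a': c→8
  n8 'ac': c→9
  n9 'acc': ·  [P3 ends]
  n10 'b': d→11
  n11 'bd': b→12
  n12 'bdb': ·  [P4 ends]

Failure links (BFS by depth):
  fail(1) 'c': from fail(0)=0 chase 'c': 0 ⇒ 0;  out=∅∪out(0)=∅
  fail(3) 'e': from fail(0)=0 chase 'e': 0 ⇒ 0;  out={1}∪out(0)={1}
  fail(4) 'd': from fail(0)=0 chase 'd': 0 ⇒ 0;  out=∅∪out(0)=∅
  fail(7) 'a': from fail(0)=0 chase 'a': 0 ⇒ 0;  out=∅∪out(0)=∅
  fail(10) 'b': from fail(0)=0 chase 'b': 0 ⇒ 0;  out=∅∪out(0)=∅
  fail(2) 'cc': from fail(1)=0 chase 'c': 0 ⇒ 1;  out={0}∪out(1)={0}
  fail(5) 'dc': from fail(4)=0 chase 'c': 0 ⇒ 1;  out=∅∪out(1)=∅
  fail(8) 'ac': from fail(7)=0 chase 'c': 0 ⇒ 1;  out=∅∪out(1)=∅
  fail(11) 'bd': from fail(10)=0 chase 'd': 0 ⇒ 4;  out=∅∪out(4)=∅
  fail(6) 'dca': from fail(5)=1 chase 'a': 1→0 ⇒ 7;  out={2}∪out(7)={2}
  fail(9) 'acc': from fail(8)=1 chase 'c': 1 ⇒ 2;  out={3}∪out(2)={0,3}
  fail(12) 'bdb': from fail(11)=4 chase 'b': 4→0 ⇒ 10;  out={4}∪out(10)={4}

Run:
[0] read 'd'  n0⇒n4
[1] read 'c'  n4⇒n5
[2] read 'a'  n5⇒n6  emit P2@[0:2]
[3] read 'a'  n6⇒n7 ·f
[4] read 'b'  n7⇒n10 ·f
[5] read 'd'  n10⇒n11
[6] read 'b'  n11⇒n12  emit P4@[4:6]
[7] read 'b'  n12⇒n10 ·f
[8] read 'd'  n10⇒n11
[9] read 'b'  n11⇒n12  emit P4@[7:9]
[10] read 'c'  n12⇒n1 ·f
[11] read 'c'  n1⇒n2  emit P0@[10:11]
[12] read 'b'  n2⇒n10 ·f
[13] read 'd'  n10⇒n11
[14] read 'b'  n11⇒n12  emit P4@[12:14]
[15] read 'a'  n12⇒n7 ·f
[16] read 'c'  n7⇒n8
[17] read 'b'  n8⇒n10 ·f
[18] read 'd'  n10⇒n11
[19] read 'c'  n11⇒n5 ·f
[20] read 'a'  n5⇒n6  emit P2@[18:20]
[21] read 'c'  n6⇒n8 ·f
[22] read 'e'  n8⇒n3 ·f  emit P1@[22:22]
[23] read 'b'  n3⇒n10 ·f

Result: [[2,2],[6,4],[9,4],[11,0],[14,4],[20,2],[22,1]]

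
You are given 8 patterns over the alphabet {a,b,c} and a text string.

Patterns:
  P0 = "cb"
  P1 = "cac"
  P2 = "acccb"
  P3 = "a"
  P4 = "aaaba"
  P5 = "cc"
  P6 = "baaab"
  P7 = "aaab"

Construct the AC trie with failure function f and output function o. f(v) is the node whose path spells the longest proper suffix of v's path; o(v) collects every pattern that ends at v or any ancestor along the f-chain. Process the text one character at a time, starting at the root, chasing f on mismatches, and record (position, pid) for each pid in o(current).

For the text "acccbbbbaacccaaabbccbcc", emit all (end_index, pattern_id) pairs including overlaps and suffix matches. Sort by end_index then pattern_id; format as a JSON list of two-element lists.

Build automaton:
Trie nodes:
  0='ε' goto a→5 b→15 c→1
  1='c' goto a→3 b→2 c→14
  2='cb' goto ·  ←P0
  3='ca' goto c→4
  4='cac' goto ·  ←P1
  5='a' goto a→10 c→6  ←P3
  6='ac' goto c→7
  7='acc' goto c→8
  8='accc' goto b→9
  9='acccb' goto ·  ←P2
  10='aa' goto a→11
  11='aaa' goto b→12
  12='aaab' goto a→13  ←P7
  13='aaaba' goto ·  ←P4
  14='cc' goto ·  ←P5
  15='b' goto a→16
  16='ba' goto a→17
  17='baa' goto a→18
  18='baaa' goto b→19
  19='baaab' goto ·  ←P6

Failure links (BFS by depth):
  fail(1) 'c': from fail(0)=0 chase 'c': 0 ⇒ 0;  out=∅∪out(0)=∅
  fail(5) 'a': from fail(0)=0 chase 'a': 0 ⇒ 0;  out={3}∪out(0)={3}
  fail(15) 'b': from fail(0)=0 chase 'b': 0 ⇒ 0;  out=∅∪out(0)=∅
  fail(2) 'cb': from fail(1)=0 chase 'b': 0 ⇒ 15;  out={0}∪out(15)={0}
  fail(3) 'ca': from fail(1)=0 chase 'a': 0 ⇒ 5;  out=∅∪out(5)={3}
  fail(6) 'ac': from fail(5)=0 chase 'c': 0 ⇒ 1;  out=∅∪out(1)=∅
  fail(10) 'aa': from fail(5)=0 chase 'a': 0 ⇒ 5;  out=∅∪out(5)={3}
  fail(14) 'cc': from fail(1)=0 chase 'c': 0 ⇒ 1;  out={5}∪out(1)={5}
  fail(16) 'ba': from fail(15)=0 chase 'a': 0 ⇒ 5;  out=∅∪out(5)={3}
  fail(4) 'cac': from fail(3)=5 chase 'c': 5 ⇒ 6;  out={1}∪out(6)={1}
  fail(7) 'acc': from fail(6)=1 chase 'c': 1 ⇒ 14;  out=∅∪out(14)={5}
  fail(11) 'aaa': from fail(10)=5 chase 'a': 5 ⇒ 10;  out=∅∪out(10)={3}
  fail(17) 'baa': from fail(16)=5 chase 'a': 5 ⇒ 10;  out=∅∪out(10)={3}
  fail(8) 'accc': from fail(7)=14 chase 'c': 14→1 ⇒ 14;  out=∅∪out(14)={5}
  fail(12) 'aaab': from fail(11)=10 chase 'b': 10→5→0 ⇒ 15;  out={7}∪out(15)={7}
  fail(18) 'baaa': from fail(17)=10 chase 'a': 10 ⇒ 11;  out=∅∪out(11)={3}
  fail(9) 'acccb': from fail(8)=14 chase 'b': 14→1 ⇒ 2;  out={2}∪out(2)={0,2}
  fail(13) 'aaaba': from fail(12)=15 chase 'a': 15 ⇒ 16;  out={4}∪out(16)={3,4}
  fail(19) 'baaab': from fail(18)=11 chase 'b': 11 ⇒ 12;  out={6}∪out(12)={6,7}

Run:
i=0 'a': node 0→5  ** P3@[0:0]
i=1 'c': node 5→6
i=2 'c': node 6→7  ** P5@[1:2]
i=3 'c': node 7→8  ** P5@[2:3]
i=4 'b': node 8→9  ** P0@[3:4],P2@[0:4]
i=5 'b': node 9→15 ·f
i=6 'b': node 15→15 ·f
i=7 'b': node 15→15 ·f
i=8 'a': node 15→16  ** P3@[8:8]
i=9 'a': node 16→17  ** P3@[9:9]
i=10 'c': node 17→6 ·f
i=11 'c': node 6→7  ** P5@[10:11]
i=12 'c': node 7→8  ** P5@[11:12]
i=13 'a': node 8→3 ·f  ** P3@[13:13]
i=14 'a': node 3→10 ·f  ** P3@[14:14]
i=15 'a': node 10→11  ** P3@[15:15]
i=16 'b': node 11→12  ** P7@[13:16]
i=17 'b': node 12→15 ·f
i=18 'c': node 15→1 ·f
i=19 'c': node 1→14  ** P5@[18:19]
i=20 'b': node 14→2 ·f  ** P0@[19:20]
i=21 'c': node 2→1 ·f
i=22 'c': node 1→14  ** P5@[21:22]

All matches (sorted): [[0,3],[2,5],[3,5],[4,0],[4,2],[8,3],[9,3],[11,5],[12,5],[13,3],[14,3],[15,3],[16,7],[19,5],[20,0],[22,5]]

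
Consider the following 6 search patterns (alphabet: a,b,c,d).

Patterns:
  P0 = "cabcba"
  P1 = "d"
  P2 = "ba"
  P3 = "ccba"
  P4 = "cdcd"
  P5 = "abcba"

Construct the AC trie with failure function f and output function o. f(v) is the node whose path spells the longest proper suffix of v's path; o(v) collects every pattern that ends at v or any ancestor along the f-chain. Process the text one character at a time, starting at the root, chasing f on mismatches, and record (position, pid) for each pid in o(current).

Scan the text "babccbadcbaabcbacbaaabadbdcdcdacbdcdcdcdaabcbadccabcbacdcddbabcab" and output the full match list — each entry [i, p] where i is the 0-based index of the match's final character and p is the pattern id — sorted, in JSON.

Build:
Trie (insert patterns):
  0='ε' goto a→16 b→8 c→1 d→7
  1='c' goto a→2 c→10 d→13
  2='ca' goto b→3
  3='cab' goto c→4
  4='cabc' goto b→5
  5='cabcb' goto a→6
  6='cabcba' goto ·  ←P0
  7='d' goto ·  ←P1
  8='b' goto a→9
  9='ba' goto ·  ←P2
  10='cc' goto b→11
  11='ccb' goto a→12
  12='ccba' goto ·  ←P3
  13='cd' goto c→14
  14='cdc' goto d→15
  15='cdcd' goto ·  ←P4
  16='a' goto b→17
  17='ab' goto c→18
  18='abc' goto b→19
  19='abcb' goto a→20
  20='abcba' goto ·  ←P5

Failure links (BFS by depth):
  fail(1) 'c': from fail(0)=0 chase 'c': 0 ⇒ 0;  out=∅∪out(0)=∅
  fail(7) 'd': from fail(0)=0 chase 'd': 0 ⇒ 0;  out={1}∪out(0)={1}
  fail(8) 'b': from fail(0)=0 chase 'b': 0 ⇒ 0;  out=∅∪out(0)=∅
  fail(16) 'a': from fail(0)=0 chase 'a': 0 ⇒ 0;  out=∅∪out(0)=∅
  fail(2) 'ca': from fail(1)=0 chase 'a': 0 ⇒ 16;  out=∅∪out(16)=∅
  fail(9) 'ba': from fail(8)=0 chase 'a': 0 ⇒ 16;  out={2}∪out(16)={2}
  fail(10) 'cc': from fail(1)=0 chase 'c': 0 ⇒ 1;  out=∅∪out(1)=∅
  fail(13) 'cd': from fail(1)=0 chase 'd': 0 ⇒ 7;  out=∅∪out(7)={1}
  fail(17) 'ab': from fail(16)=0 chase 'b': 0 ⇒ 8;  out=∅∪out(8)=∅
  fail(3) 'cab': from fail(2)=16 chase 'b': 16 ⇒ 17;  out=∅∪out(17)=∅
  fail(11) 'ccb': from fail(10)=1 chase 'b': 1→0 ⇒ 8;  out=∅∪out(8)=∅
  fail(14) 'cdc': from fail(13)=7 chase 'c': 7→0 ⇒ 1;  out=∅∪out(1)=∅
  fail(18) 'abc': from fail(17)=8 chase 'c': 8→0 ⇒ 1;  out=∅∪out(1)=∅
  fail(4) 'cabc': from fail(3)=17 chase 'c': 17 ⇒ 18;  out=∅∪out(18)=∅
  fail(12) 'ccba': from fail(11)=8 chase 'a': 8 ⇒ 9;  out={3}∪out(9)={2,3}
  fail(15) 'cdcd': from fail(14)=1 chase 'd': 1 ⇒ 13;  out={4}∪out(13)={1,4}
  fail(19) 'abcb': from fail(18)=1 chase 'b': 1→0 ⇒ 8;  out=∅∪out(8)=∅
  fail(5) 'cabcb': from fail(4)=18 chase 'b': 18 ⇒ 19;  out=∅∪out(19)=∅
  fail(20) 'abcba': from fail(19)=8 chase 'a': 8 ⇒ 9;  out={5}∪out(9)={2,5}
  fail(6) 'cabcba': from fail(5)=19 chase 'a': 19 ⇒ 20;  out={0}∪out(20)={0,2,5}

Scan:
i=0 'b': node 0→8
i=1 'a': node 8→9  → match P2@[0:1]
i=2 'b': node 9→17 ·f
i=3 'c': node 17→18
i=4 'c': node 18→10 ·f
i=5 'b': node 10→11
i=6 'a': node 11→12  → match P2@[5:6],P3@[3:6]
i=7 'd': node 12→7 ·f  → match P1@[7:7]
i=8 'c': node 7→1 ·f
i=9 'b': node 1→8 ·f
i=10 'a': node 8→9  → match P2@[9:10]
i=11 'a': node 9→16 ·f
i=12 'b': node 16→17
i=13 'c': node 17→18
i=14 'b': node 18→19
i=15 'a': node 19→20  → match P2@[14:15],P5@[11:15]
i=16 'c': node 20→1 ·f
i=17 'b': node 1→8 ·f
i=18 'a': node 8→9  → match P2@[17:18]
i=19 'a': node 9→16 ·f
i=20 'a': node 16→16 ·f
i=21 'b': node 16→17
i=22 'a': node 17→9 ·f  → match P2@[21:22]
i=23 'd': node 9→7 ·f  → match P1@[23:23]
i=24 'b': node 7→8 ·f
i=25 'd': node 8→7 ·f  → match P1@[25:25]
i=26 'c': node 7→1 ·f
i=27 'd': node 1→13  → match P1@[27:27]
i=28 'c': node 13→14
i=29 'd': node 14→15  → match P1@[29:29],P4@[26:29]
i=30 'a': node 15→16 ·f
i=31 'c': node 16→1 ·f
i=32 'b': node 1→8 ·f
i=33 'd': node 8→7 ·f  → match P1@[33:33]
i=34 'c': node 7→1 ·f
i=35 'd': node 1→13  → match P1@[35:35]
i=36 'c': node 13→14
i=37 'd': node 14→15  → match P1@[37:37],P4@[34:37]
i=38 'c': node 15→14 ·f
i=39 'd': node 14→15  → match P1@[39:39],P4@[36:39]
i=40 'a': node 15→16 ·f
i=41 'a': node 16→16 ·f
i=42 'b': node 16→17
i=43 'c': node 17→18
i=44 'b': node 18→19
i=45 'a': node 19→20  → match P2@[44:45],P5@[41:45]
i=46 'd': node 20→7 ·f  → match P1@[46:46]
i=47 'c': node 7→1 ·f
i=48 'c': node 1→10
i=49 'a': node 10→2 ·f
i=50 'b': node 2→3
i=51 'c': node 3→4
i=52 'b': node 4→5
i=53 'a': node 5→6  → match P0@[48:53],P2@[52:53],P5@[49:53]
i=54 'c': node 6→1 ·f
i=55 'd': node 1→13  → match P1@[55:55]
i=56 'c': node 13→14
i=57 'd': node 14→15  → match P1@[57:57],P4@[54:57]
i=58 'd': node 15→7 ·f  → match P1@[58:58]
i=59 'b': node 7→8 ·f
i=60 'a': node 8→9  → match P2@[59:60]
i=61 'b': node 9→17 ·f
i=62 'c': node 17→18
i=63 'a': node 18→2 ·f
i=64 'b': node 2→3

All matches (sorted): [[1,2],[6,2],[6,3],[7,1],[10,2],[15,2],[15,5],[18,2],[22,2],[23,1],[25,1],[27,1],[29,1],[29,4],[33,1],[35,1],[37,1],[37,4],[39,1],[39,4],[45,2],[45,5],[46,1],[53,0],[53,2],[53,5],[55,1],[57,1],[57,4],[58,1],[60,2]]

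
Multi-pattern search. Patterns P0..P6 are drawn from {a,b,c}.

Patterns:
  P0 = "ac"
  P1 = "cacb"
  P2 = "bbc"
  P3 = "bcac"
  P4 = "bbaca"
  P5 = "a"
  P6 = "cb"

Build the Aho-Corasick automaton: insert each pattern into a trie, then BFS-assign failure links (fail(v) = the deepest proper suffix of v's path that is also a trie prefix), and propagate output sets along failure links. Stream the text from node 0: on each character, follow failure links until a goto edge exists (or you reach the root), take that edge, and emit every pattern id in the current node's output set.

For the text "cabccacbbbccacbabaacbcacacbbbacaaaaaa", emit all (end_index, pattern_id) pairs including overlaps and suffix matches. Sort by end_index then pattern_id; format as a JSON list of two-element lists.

Build:
Trie nodes:
  n0 'ε': a→1 b→7 c→3
  n1 'a': c→2  ←P5
  n2 'ac': ·  ←P0
  n3 'c': a→4 b→16
  n4 'ca': c→5
  n5 'cac': b→6
  n6 'cacb': ·  ←P1
  n7 'b': b→8 c→10
  n8 'bb': a→13 c→9
  n9 'bbc': ·  ←P2
  n10 'bc': a→11
  n11 'bca': c→12
  n12 'bcac': ·  ←P3
  n13 'bba': c→14
  n14 'bbac': a→15
  n15 'bbaca': ·  ←P4
  n16 'cb': ·  ←P6

Failure links (BFS by depth):
  fail(1) 'a': from fail(0)=0 chase 'a': 0 ⇒ 0;  out={5}∪out(0)={5}
  fail(3) 'c': from fail(0)=0 chase 'c': 0 ⇒ 0;  out=∅∪out(0)=∅
  fail(7) 'b': from fail(0)=0 chase 'b': 0 ⇒ 0;  out=∅∪out(0)=∅
  fail(2) 'ac': from fail(1)=0 chase 'c': 0 ⇒ 3;  out={0}∪out(3)={0}
  fail(4) 'ca': from fail(3)=0 chase 'a': 0 ⇒ 1;  out=∅∪out(1)={5}
  fail(8) 'bb': from fail(7)=0 chase 'b': 0 ⇒ 7;  out=∅∪out(7)=∅
  fail(10) 'bc': from fail(7)=0 chase 'c': 0 ⇒ 3;  out=∅∪out(3)=∅
  fail(16) 'cb': from fail(3)=0 chase 'b': 0 ⇒ 7;  out={6}∪out(7)={6}
  fail(5) 'cac': from fail(4)=1 chase 'c': 1 ⇒ 2;  out=∅∪out(2)={0}
  fail(9) 'bbc': from fail(8)=7 chase 'c': 7 ⇒ 10;  out={2}∪out(10)={2}
  fail(11) 'bca': from fail(10)=3 chase 'a': 3 ⇒ 4;  out=∅∪out(4)={5}
  fail(13) 'bba': from fail(8)=7 chase 'a': 7→0 ⇒ 1;  out=∅∪out(1)={5}
  fail(6) 'cacb': from fail(5)=2 chase 'b': 2→3 ⇒ 16;  out={1}∪out(16)={1,6}
  fail(12) 'bcac': from fail(11)=4 chase 'c': 4 ⇒ 5;  out={3}∪out(5)={0,3}
  fail(14) 'bbac': from fail(13)=1 chase 'c': 1 ⇒ 2;  out=∅∪out(2)={0}
  fail(15) 'bbaca': from fail(14)=2 chase 'a': 2→3 ⇒ 4;  out={4}∪out(4)={4,5}

Run:
i=0 'c': node 0→3
i=1 'a': node 3→4  ** P5@[1:1]
i=2 'b': node 4→7 (via fail)
i=3 'c': node 7→10
i=4 'c': node 10→3 (via fail)
i=5 'a': node 3→4  ** P5@[5:5]
i=6 'c': node 4→5  ** P0@[5:6]
i=7 'b': node 5→6  ** P1@[4:7],P6@[6:7]
i=8 'b': node 6→8 (via fail)
i=9 'b': node 8→8 (via fail)
i=10 'c': node 8→9  ** P2@[8:10]
i=11 'c': node 9→3 (via fail)
i=12 'a': node 3→4  ** P5@[12:12]
i=13 'c': node 4→5  ** P0@[12:13]
i=14 'b': node 5→6  ** P1@[11:14],P6@[13:14]
i=15 'a': node 6→1 (via fail)  ** P5@[15:15]
i=16 'b': node 1→7 (via fail)
i=17 'a': node 7→1 (via fail)  ** P5@[17:17]
i=18 'a': node 1→1 (via fail)  ** P5@[18:18]
i=19 'c': node 1→2  ** P0@[18:19]
i=20 'b': node 2→16 (via fail)  ** P6@[19:20]
i=21 'c': node 16→10 (via fail)
i=22 'a': node 10→11  ** P5@[22:22]
i=23 'c': node 11→12  ** P0@[22:23],P3@[20:23]
i=24 'a': node 12→4 (via fail)  ** P5@[24:24]
i=25 'c': node 4→5  ** P0@[24:25]
i=26 'b': node 5→6  ** P1@[23:26],P6@[25:26]
i=27 'b': node 6→8 (via fail)
i=28 'b': node 8→8 (via fail)
i=29 'a': node 8→13  ** P5@[29:29]
i=30 'c': node 13→14  ** P0@[29:30]
i=31 'a': node 14→15  ** P4@[27:31],P5@[31:31]
i=32 'a': node 15→1 (via fail)  ** P5@[32:32]
i=33 'a': node 1→1 (via fail)  ** P5@[33:33]
i=34 'a': node 1→1 (via fail)  ** P5@[34:34]
i=35 'a': node 1→1 (via fail)  ** P5@[35:35]
i=36 'a': node 1→1 (via fail)  ** P5@[36:36]

Matches: [[1,5],[5,5],[6,0],[7,1],[7,6],[10,2],[12,5],[13,0],[14,1],[14,6],[15,5],[17,5],[18,5],[19,0],[20,6],[22,5],[23,0],[23,3],[24,5],[25,0],[26,1],[26,6],[29,5],[30,0],[31,4],[31,5],[32,5],[33,5],[34,5],[35,5],[36,5]]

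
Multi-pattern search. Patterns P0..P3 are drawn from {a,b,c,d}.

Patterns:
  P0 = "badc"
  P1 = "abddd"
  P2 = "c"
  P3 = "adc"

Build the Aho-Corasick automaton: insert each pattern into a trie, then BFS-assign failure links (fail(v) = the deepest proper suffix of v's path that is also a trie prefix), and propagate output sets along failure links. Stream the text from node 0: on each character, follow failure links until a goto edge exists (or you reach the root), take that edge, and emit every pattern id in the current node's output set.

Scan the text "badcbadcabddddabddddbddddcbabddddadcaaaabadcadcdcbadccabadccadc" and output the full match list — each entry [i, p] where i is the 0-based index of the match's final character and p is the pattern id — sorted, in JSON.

Build automaton:
Trie nodes:
  n0 'ε': a→5 b→1 c→10
  n1 'b': a→2
  n2 'ba': d→3
  n3 'bad': c→4
  n4 'badc': ·  [P0 ends]
  n5 'a': b→6 d→11
  n6 'ab': d→7
  n7 'abd': d→8
  n8 'abdd': d→9
  n9 'abddd': ·  [P1 ends]
  n10 'c': ·  [P2 ends]
  n11 'ad': c→12
  n12 'adc': ·  [P3 ends]

Failure links (BFS by depth):
  fail(1) 'b': from fail(0)=0 chase 'b': 0 ⇒ 0;  out=∅∪out(0)=∅
  fail(5) 'a': from fail(0)=0 chase 'a': 0 ⇒ 0;  out=∅∪out(0)=∅
  fail(10) 'c': from fail(0)=0 chase 'c': 0 ⇒ 0;  out={2}∪out(0)={2}
  fail(2) 'ba': from fail(1)=0 chase 'a': 0 ⇒ 5;  out=∅∪out(5)=∅
  fail(6) 'ab': from fail(5)=0 chase 'b': 0 ⇒ 1;  out=∅∪out(1)=∅
  fail(11) 'ad': from fail(5)=0 chase 'd': 0 ⇒ 0;  out=∅∪out(0)=∅
  fail(3) 'bad': from fail(2)=5 chase 'd': 5 ⇒ 11;  out=∅∪out(11)=∅
  fail(7) 'abd': from fail(6)=1 chase 'd': 1→0 ⇒ 0;  out=∅∪out(0)=∅
  fail(12) 'adc': from fail(11)=0 chase 'c': 0 ⇒ 10;  out={3}∪out(10)={2,3}
  fail(4) 'badc': from fail(3)=11 chase 'c': 11 ⇒ 12;  out={0}∪out(12)={0,2,3}
  fail(8) 'abdd': from fail(7)=0 chase 'd': 0 ⇒ 0;  out=∅∪out(0)=∅
  fail(9) 'abddd': from fail(8)=0 chase 'd': 0 ⇒ 0;  out={1}∪out(0)={1}

Scan:
pos 0 'b': at 1
pos 1 'a': at 2
pos 2 'd': at 3
pos 3 'c': at 4  emit P0@[0:3],P2@[3:3],P3@[1:3]
pos 4 'b': at 1 (via fail)
pos 5 'a': at 2
pos 6 'd': at 3
pos 7 'c': at 4  emit P0@[4:7],P2@[7:7],P3@[5:7]
pos 8 'a': at 5 (via fail)
pos 9 'b': at 6
pos 10 'd': at 7
pos 11 'd': at 8
pos 12 'd': at 9  emit P1@[8:12]
pos 13 'd': at 0 (via fail)
pos 14 'a': at 5
pos 15 'b': at 6
pos 16 'd': at 7
pos 17 'd': at 8
pos 18 'd': at 9  emit P1@[14:18]
pos 19 'd': at 0 (via fail)
pos 20 'b': at 1
pos 21 'd': at 0 (via fail)
pos 22 'd': at 0
pos 23 'd': at 0
pos 24 'd': at 0
pos 25 'c': at 10  emit P2@[25:25]
pos 26 'b': at 1 (via fail)
pos 27 'a': at 2
pos 28 'b': at 6 (via fail)
pos 29 'd': at 7
pos 30 'd': at 8
pos 31 'd': at 9  emit P1@[27:31]
pos 32 'd': at 0 (via fail)
pos 33 'a': at 5
pos 34 'd': at 11
pos 35 'c': at 12  emit P2@[35:35],P3@[33:35]
pos 36 'a': at 5 (via fail)
pos 37 'a': at 5 (via fail)
pos 38 'a': at 5 (via fail)
pos 39 'a': at 5 (via fail)
pos 40 'b': at 6
pos 41 'a': at 2 (via fail)
pos 42 'd': at 3
pos 43 'c': at 4  emit P0@[40:43],P2@[43:43],P3@[41:43]
pos 44 'a': at 5 (via fail)
pos 45 'd': at 11
pos 46 'c': at 12  emit P2@[46:46],P3@[44:46]
pos 47 'd': at 0 (via fail)
pos 48 'c': at 10  emit P2@[48:48]
pos 49 'b': at 1 (via fail)
pos 50 'a': at 2
pos 51 'd': at 3
pos 52 'c': at 4  emit P0@[49:52],P2@[52:52],P3@[50:52]
pos 53 'c': at 10 (via fail)  emit P2@[53:53]
pos 54 'a': at 5 (via fail)
pos 55 'b': at 6
pos 56 'a': at 2 (via fail)
pos 57 'd': at 3
pos 58 'c': at 4  emit P0@[55:58],P2@[58:58],P3@[56:58]
pos 59 'c': at 10 (via fail)  emit P2@[59:59]
pos 60 'a': at 5 (via fail)
pos 61 'd': at 11
pos 62 'c': at 12  emit P2@[62:62],P3@[60:62]

All matches (sorted): [[3,0],[3,2],[3,3],[7,0],[7,2],[7,3],[12,1],[18,1],[25,2],[31,1],[35,2],[35,3],[43,0],[43,2],[43,3],[46,2],[46,3],[48,2],[52,0],[52,2],[52,3],[53,2],[58,0],[58,2],[58,3],[59,2],[62,2],[62,3]]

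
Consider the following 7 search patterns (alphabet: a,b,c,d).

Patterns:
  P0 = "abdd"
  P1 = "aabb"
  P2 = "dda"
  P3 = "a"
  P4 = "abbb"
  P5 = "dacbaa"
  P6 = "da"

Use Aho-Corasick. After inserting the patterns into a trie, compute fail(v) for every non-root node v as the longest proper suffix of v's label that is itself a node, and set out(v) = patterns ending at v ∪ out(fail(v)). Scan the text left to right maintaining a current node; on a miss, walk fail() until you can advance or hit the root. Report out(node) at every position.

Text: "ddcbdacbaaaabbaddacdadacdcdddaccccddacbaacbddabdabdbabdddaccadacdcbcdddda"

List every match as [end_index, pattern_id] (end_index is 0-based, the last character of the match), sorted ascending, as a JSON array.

Construct AC machine:
Trie nodes:
  0='ε' goto a→1 d→8
  1='a' goto a→5 b→2  ←P3
  2='ab' goto b→11 d→3
  3='abd' goto d→4
  4='abdd' goto ·  ←P0
  5='aa' goto b→6
  6='aab' goto b→7
  7='aabb' goto ·  ←P1
  8='d' goto a→13 d→9
  9='dd' goto a→10
  10='dda' goto ·  ←P2
  11='abb' goto b→12
  12='abbb' goto ·  ←P4
  13='da' goto c→14  ←P6
  14='dac' goto b→15
  15='dacb' goto a→16
  16='dacba' goto a→17
  17='dacbaa' goto ·  ←P5

Failure links (BFS by depth):
  fail(1) 'a': from fail(0)=0 chase 'a': 0 ⇒ 0;  out={3}∪out(0)={3}
  fail(8) 'd': from fail(0)=0 chase 'd': 0 ⇒ 0;  out=∅∪out(0)=∅
  fail(2) 'ab': from fail(1)=0 chase 'b': 0 ⇒ 0;  out=∅∪out(0)=∅
  fail(5) 'aa': from fail(1)=0 chase 'a': 0 ⇒ 1;  out=∅∪out(1)={3}
  fail(9) 'dd': from fail(8)=0 chase 'd': 0 ⇒ 8;  out=∅∪out(8)=∅
  fail(13) 'da': from fail(8)=0 chase 'a': 0 ⇒ 1;  out={6}∪out(1)={3,6}
  fail(3) 'abd': from fail(2)=0 chase 'd': 0 ⇒ 8;  out=∅∪out(8)=∅
  fail(6) 'aab': from fail(5)=1 chase 'b': 1 ⇒ 2;  out=∅∪out(2)=∅
  fail(10) 'dda': from fail(9)=8 chase 'a': 8 ⇒ 13;  out={2}∪out(13)={2,3,6}
  fail(11) 'abb': from fail(2)=0 chase 'b': 0 ⇒ 0;  out=∅∪out(0)=∅
  fail(14) 'dac': from fail(13)=1 chase 'c': 1→0 ⇒ 0;  out=∅∪out(0)=∅
  fail(4) 'abdd': from fail(3)=8 chase 'd': 8 ⇒ 9;  out={0}∪out(9)={0}
  fail(7) 'aabb': from fail(6)=2 chase 'b': 2 ⇒ 11;  out={1}∪out(11)={1}
  fail(12) 'abbb': from fail(11)=0 chase 'b': 0 ⇒ 0;  out={4}∪out(0)={4}
  fail(15) 'dacb': from fail(14)=0 chase 'b': 0 ⇒ 0;  out=∅∪out(0)=∅
  fail(16) 'dacba': from fail(15)=0 chase 'a': 0 ⇒ 1;  out=∅∪out(1)={3}
  fail(17) 'dacbaa': from fail(16)=1 chase 'a': 1 ⇒ 5;  out={5}∪out(5)={3,5}

Run:
[0] read 'd'  n0⇒n8
[1] read 'd'  n8⇒n9
[2] read 'c'  n9⇒n0 (fail-walked)
[3] read 'b'  n0⇒n0
[4] read 'd'  n0⇒n8
[5] read 'a'  n8⇒n13  → match P3@[5:5],P6@[4:5]
[6] read 'c'  n13⇒n14
[7] read 'b'  n14⇒n15
[8] read 'a'  n15⇒n16  → match P3@[8:8]
[9] read 'a'  n16⇒n17  → match P3@[9:9],P5@[4:9]
[10] read 'a'  n17⇒n5 (fail-walked)  → match P3@[10:10]
[11] read 'a'  n5⇒n5 (fail-walked)  → match P3@[11:11]
[12] read 'b'  n5⇒n6
[13] read 'b'  n6⇒n7  → match P1@[10:13]
[14] read 'a'  n7⇒n1 (fail-walked)  → match P3@[14:14]
[15] read 'd'  n1⇒n8 (fail-walked)
[16] read 'd'  n8⇒n9
[17] read 'a'  n9⇒n10  → match P2@[15:17],P3@[17:17],P6@[16:17]
[18] read 'c'  n10⇒n14 (fail-walked)
[19] read 'd'  n14⇒n8 (fail-walked)
[20] read 'a'  n8⇒n13  → match P3@[20:20],P6@[19:20]
[21] read 'd'  n13⇒n8 (fail-walked)
[22] read 'a'  n8⇒n13  → match P3@[22:22],P6@[21:22]
[23] read 'c'  n13⇒n14
[24] read 'd'  n14⇒n8 (fail-walked)
[25] read 'c'  n8⇒n0 (fail-walked)
[26] read 'd'  n0⇒n8
[27] read 'd'  n8⇒n9
[28] read 'd'  n9⇒n9 (fail-walked)
[29] read 'a'  n9⇒n10  → match P2@[27:29],P3@[29:29],P6@[28:29]
[30] read 'c'  n10⇒n14 (fail-walked)
[31] read 'c'  n14⇒n0 (fail-walked)
[32] read 'c'  n0⇒n0
[33] read 'c'  n0⇒n0
[34] read 'd'  n0⇒n8
[35] read 'd'  n8⇒n9
[36] read 'a'  n9⇒n10  → match P2@[34:36],P3@[36:36],P6@[35:36]
[37] read 'c'  n10⇒n14 (fail-walked)
[38] read 'b'  n14⇒n15
[39] read 'a'  n15⇒n16  → match P3@[39:39]
[40] read 'a'  n16⇒n17  → match P3@[40:40],P5@[35:40]
[41] read 'c'  n17⇒n0 (fail-walked)
[42] read 'b'  n0⇒n0
[43] read 'd'  n0⇒n8
[44] read 'd'  n8⇒n9
[45] read 'a'  n9⇒n10  → match P2@[43:45],P3@[45:45],P6@[44:45]
[46] read 'b'  n10⇒n2 (fail-walked)
[47] read 'd'  n2⇒n3
[48] read 'a'  n3⇒n13 (fail-walked)  → match P3@[48:48],P6@[47:48]
[49] read 'b'  n13⇒n2 (fail-walked)
[50] read 'd'  n2⇒n3
[51] read 'b'  n3⇒n0 (fail-walked)
[52] read 'a'  n0⇒n1  → match P3@[52:52]
[53] read 'b'  n1⇒n2
[54] read 'd'  n2⇒n3
[55] read 'd'  n3⇒n4  → match P0@[52:55]
[56] read 'd'  n4⇒n9 (fail-walked)
[57] read 'a'  n9⇒n10  → match P2@[55:57],P3@[57:57],P6@[56:57]
[58] read 'c'  n10⇒n14 (fail-walked)
[59] read 'c'  n14⇒n0 (fail-walked)
[60] read 'a'  n0⇒n1  → match P3@[60:60]
[61] read 'd'  n1⇒n8 (fail-walked)
[62] read 'a'  n8⇒n13  → match P3@[62:62],P6@[61:62]
[63] read 'c'  n13⇒n14
[64] read 'd'  n14⇒n8 (fail-walked)
[65] read 'c'  n8⇒n0 (fail-walked)
[66] read 'b'  n0⇒n0
[67] read 'c'  n0⇒n0
[68] read 'd'  n0⇒n8
[69] read 'd'  n8⇒n9
[70] read 'd'  n9⇒n9 (fail-walked)
[71] read 'd'  n9⇒n9 (fail-walked)
[72] read 'a'  n9⇒n10  → match P2@[70:72],P3@[72:72],P6@[71:72]

Matches: [[5,3],[5,6],[8,3],[9,3],[9,5],[10,3],[11,3],[13,1],[14,3],[17,2],[17,3],[17,6],[20,3],[20,6],[22,3],[22,6],[29,2],[29,3],[29,6],[36,2],[36,3],[36,6],[39,3],[40,3],[40,5],[45,2],[45,3],[45,6],[48,3],[48,6],[52,3],[55,0],[57,2],[57,3],[57,6],[60,3],[62,3],[62,6],[72,2],[72,3],[72,6]]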